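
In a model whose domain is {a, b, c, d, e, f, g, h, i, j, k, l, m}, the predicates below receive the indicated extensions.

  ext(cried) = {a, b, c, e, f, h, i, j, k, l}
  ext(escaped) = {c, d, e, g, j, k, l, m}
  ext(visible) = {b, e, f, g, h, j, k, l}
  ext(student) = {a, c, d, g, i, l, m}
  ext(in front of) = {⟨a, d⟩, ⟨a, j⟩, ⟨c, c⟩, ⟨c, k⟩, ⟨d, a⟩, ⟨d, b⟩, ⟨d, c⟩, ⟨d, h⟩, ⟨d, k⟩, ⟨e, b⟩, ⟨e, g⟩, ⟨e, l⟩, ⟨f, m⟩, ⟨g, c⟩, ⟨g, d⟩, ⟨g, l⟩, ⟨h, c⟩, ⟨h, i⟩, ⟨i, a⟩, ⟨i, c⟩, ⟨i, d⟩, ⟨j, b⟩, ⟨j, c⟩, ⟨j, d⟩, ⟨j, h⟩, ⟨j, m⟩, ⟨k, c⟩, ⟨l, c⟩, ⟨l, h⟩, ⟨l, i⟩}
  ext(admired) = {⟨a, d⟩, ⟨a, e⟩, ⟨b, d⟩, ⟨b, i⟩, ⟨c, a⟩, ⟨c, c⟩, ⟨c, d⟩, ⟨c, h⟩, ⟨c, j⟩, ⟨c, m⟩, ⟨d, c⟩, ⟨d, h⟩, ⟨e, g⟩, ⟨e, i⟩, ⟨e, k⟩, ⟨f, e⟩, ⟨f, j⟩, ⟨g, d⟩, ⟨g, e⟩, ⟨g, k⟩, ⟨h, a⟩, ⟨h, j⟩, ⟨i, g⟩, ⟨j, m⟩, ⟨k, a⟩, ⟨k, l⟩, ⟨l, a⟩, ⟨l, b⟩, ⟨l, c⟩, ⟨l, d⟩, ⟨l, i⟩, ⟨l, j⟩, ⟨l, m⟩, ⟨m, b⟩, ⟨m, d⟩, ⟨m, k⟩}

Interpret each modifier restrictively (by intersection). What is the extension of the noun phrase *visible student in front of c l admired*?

⟦in front of c⟧ = {x : ⟨x, c⟩ ∈ ⟦in front of⟧} = {c, d, g, h, i, j, k, l}
⟦l admired⟧ = {x : ⟨l, x⟩ ∈ ⟦admired⟧} = {a, b, c, d, i, j, m}
⟦student⟧ = {a, c, d, g, i, l, m}
… ∩ ⟦in front of c⟧ = {a, c, d, g, i, l, m} ∩ {c, d, g, h, i, j, k, l} = {c, d, g, i, l}
… ∩ ⟦l admired⟧ = {c, d, g, i, l} ∩ {a, b, c, d, i, j, m} = {c, d, i}
… ∩ ⟦visible⟧ = {c, d, i} ∩ {b, e, f, g, h, j, k, l} = ∅
So ⟦visible student in front of c l admired⟧ = ∅.

∅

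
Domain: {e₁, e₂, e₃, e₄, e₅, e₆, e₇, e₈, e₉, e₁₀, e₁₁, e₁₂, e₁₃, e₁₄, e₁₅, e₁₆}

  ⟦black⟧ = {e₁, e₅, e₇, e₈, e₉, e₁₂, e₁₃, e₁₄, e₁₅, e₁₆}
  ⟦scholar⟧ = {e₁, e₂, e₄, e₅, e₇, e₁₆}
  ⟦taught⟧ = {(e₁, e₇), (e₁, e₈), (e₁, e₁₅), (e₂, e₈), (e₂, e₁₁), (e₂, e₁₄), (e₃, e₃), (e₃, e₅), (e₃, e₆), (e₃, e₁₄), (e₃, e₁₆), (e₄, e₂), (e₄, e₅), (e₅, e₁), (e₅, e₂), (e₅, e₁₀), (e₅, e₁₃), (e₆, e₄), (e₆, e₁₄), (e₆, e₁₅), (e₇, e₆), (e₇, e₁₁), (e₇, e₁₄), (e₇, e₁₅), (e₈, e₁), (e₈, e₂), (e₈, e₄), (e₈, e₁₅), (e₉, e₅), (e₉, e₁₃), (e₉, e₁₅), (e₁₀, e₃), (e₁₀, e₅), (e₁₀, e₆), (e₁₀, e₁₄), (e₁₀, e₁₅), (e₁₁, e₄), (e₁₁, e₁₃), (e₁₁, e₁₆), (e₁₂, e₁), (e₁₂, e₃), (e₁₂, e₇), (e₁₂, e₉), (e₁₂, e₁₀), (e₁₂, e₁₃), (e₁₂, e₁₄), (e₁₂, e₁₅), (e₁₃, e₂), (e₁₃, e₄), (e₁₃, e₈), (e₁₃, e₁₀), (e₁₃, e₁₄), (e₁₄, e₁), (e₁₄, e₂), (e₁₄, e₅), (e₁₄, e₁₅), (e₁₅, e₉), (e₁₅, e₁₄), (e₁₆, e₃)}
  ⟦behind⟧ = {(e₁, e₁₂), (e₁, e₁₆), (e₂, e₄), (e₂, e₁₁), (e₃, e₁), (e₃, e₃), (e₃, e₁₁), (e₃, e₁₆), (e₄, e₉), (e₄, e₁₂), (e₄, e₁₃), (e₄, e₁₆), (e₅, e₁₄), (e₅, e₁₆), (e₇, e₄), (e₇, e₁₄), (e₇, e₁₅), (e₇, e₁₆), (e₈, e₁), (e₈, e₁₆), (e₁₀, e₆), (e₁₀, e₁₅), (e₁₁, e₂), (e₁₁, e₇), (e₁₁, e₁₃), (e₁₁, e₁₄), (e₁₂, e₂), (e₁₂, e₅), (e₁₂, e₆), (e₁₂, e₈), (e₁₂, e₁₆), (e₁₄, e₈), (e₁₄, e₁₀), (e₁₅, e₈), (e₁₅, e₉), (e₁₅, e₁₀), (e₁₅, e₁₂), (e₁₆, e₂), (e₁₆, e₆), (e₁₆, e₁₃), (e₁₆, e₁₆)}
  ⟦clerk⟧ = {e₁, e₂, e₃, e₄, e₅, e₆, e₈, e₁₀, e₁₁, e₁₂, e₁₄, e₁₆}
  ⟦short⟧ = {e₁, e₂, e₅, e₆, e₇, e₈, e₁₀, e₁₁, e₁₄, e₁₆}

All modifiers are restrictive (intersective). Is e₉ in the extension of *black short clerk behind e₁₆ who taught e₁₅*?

⟦behind e₁₆⟧ = {x : ⟨x, e₁₆⟩ ∈ ⟦behind⟧} = {e₁, e₃, e₄, e₅, e₇, e₈, e₁₂, e₁₆}
⟦who taught e₁₅⟧ = {x : ⟨x, e₁₅⟩ ∈ ⟦taught⟧} = {e₁, e₆, e₇, e₈, e₉, e₁₀, e₁₂, e₁₄}
⟦clerk⟧ = {e₁, e₂, e₃, e₄, e₅, e₆, e₈, e₁₀, e₁₁, e₁₂, e₁₄, e₁₆}
… ∩ ⟦behind e₁₆⟧ = {e₁, e₂, e₃, e₄, e₅, e₆, e₈, e₁₀, e₁₁, e₁₂, e₁₄, e₁₆} ∩ {e₁, e₃, e₄, e₅, e₇, e₈, e₁₂, e₁₆} = {e₁, e₃, e₄, e₅, e₈, e₁₂, e₁₆}
… ∩ ⟦who taught e₁₅⟧ = {e₁, e₃, e₄, e₅, e₈, e₁₂, e₁₆} ∩ {e₁, e₆, e₇, e₈, e₉, e₁₀, e₁₂, e₁₄} = {e₁, e₈, e₁₂}
… ∩ ⟦black⟧ = {e₁, e₈, e₁₂} ∩ {e₁, e₅, e₇, e₈, e₉, e₁₂, e₁₃, e₁₄, e₁₅, e₁₆} = {e₁, e₈, e₁₂}
… ∩ ⟦short⟧ = {e₁, e₈, e₁₂} ∩ {e₁, e₂, e₅, e₆, e₇, e₈, e₁₀, e₁₁, e₁₄, e₁₆} = {e₁, e₈}
⟦black short clerk behind e₁₆ who taught e₁₅⟧ = {e₁, e₈}; e₉ ∉ this set.

no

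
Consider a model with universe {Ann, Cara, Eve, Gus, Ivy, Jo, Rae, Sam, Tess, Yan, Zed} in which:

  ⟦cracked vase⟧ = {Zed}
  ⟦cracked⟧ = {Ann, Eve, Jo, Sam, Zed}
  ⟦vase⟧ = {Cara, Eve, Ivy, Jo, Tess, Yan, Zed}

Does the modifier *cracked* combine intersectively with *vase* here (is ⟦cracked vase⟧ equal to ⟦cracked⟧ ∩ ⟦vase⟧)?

no

⟦cracked⟧ ∩ ⟦vase⟧ = {Ann, Eve, Jo, Sam, Zed} ∩ {Cara, Eve, Ivy, Jo, Tess, Yan, Zed} = {Eve, Jo, Zed}
Observed ⟦cracked vase⟧ = {Zed}.
These differ, so the modifier is not intersective in this model.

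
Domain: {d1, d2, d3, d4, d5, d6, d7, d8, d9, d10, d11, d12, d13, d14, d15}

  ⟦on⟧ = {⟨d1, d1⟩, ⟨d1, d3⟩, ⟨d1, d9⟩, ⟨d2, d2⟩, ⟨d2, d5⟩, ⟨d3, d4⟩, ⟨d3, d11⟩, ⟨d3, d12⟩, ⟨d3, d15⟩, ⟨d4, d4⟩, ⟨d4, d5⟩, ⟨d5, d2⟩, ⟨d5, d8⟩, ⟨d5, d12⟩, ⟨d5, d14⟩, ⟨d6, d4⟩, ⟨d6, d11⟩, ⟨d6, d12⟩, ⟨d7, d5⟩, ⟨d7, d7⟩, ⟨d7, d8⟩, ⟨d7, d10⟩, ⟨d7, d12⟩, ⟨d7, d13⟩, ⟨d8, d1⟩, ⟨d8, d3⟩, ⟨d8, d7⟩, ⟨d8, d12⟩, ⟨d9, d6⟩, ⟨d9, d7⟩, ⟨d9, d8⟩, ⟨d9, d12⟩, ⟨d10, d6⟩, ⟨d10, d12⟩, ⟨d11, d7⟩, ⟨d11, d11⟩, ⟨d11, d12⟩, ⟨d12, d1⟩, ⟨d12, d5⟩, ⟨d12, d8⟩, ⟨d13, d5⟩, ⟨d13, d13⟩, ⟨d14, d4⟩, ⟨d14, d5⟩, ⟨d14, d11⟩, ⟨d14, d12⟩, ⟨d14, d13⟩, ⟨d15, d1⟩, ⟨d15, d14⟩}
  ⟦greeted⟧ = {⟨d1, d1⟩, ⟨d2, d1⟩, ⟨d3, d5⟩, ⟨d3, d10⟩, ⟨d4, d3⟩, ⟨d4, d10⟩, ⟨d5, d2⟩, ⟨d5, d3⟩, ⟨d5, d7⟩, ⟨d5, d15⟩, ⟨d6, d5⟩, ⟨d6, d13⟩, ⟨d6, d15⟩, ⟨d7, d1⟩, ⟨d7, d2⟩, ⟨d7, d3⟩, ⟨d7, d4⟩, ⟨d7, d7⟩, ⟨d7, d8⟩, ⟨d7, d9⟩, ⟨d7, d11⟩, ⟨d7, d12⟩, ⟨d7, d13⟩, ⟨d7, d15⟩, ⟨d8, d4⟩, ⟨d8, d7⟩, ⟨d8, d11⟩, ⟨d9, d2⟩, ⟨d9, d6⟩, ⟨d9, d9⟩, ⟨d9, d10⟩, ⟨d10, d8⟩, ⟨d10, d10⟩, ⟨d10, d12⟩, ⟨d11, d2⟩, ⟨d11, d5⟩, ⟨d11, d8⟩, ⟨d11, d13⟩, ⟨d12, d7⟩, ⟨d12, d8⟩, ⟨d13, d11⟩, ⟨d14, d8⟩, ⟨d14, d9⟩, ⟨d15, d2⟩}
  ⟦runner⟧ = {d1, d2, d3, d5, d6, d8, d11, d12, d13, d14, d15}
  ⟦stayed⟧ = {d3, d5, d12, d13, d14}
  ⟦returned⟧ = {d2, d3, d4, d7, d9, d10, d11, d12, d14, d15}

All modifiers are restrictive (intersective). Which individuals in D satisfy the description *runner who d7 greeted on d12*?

⟦who d7 greeted⟧ = {x : ⟨d7, x⟩ ∈ ⟦greeted⟧} = {d1, d2, d3, d4, d7, d8, d9, d11, d12, d13, d15}
⟦on d12⟧ = {x : ⟨x, d12⟩ ∈ ⟦on⟧} = {d3, d5, d6, d7, d8, d9, d10, d11, d14}
⟦runner⟧ = {d1, d2, d3, d5, d6, d8, d11, d12, d13, d14, d15}
… ∩ ⟦who d7 greeted⟧ = {d1, d2, d3, d5, d6, d8, d11, d12, d13, d14, d15} ∩ {d1, d2, d3, d4, d7, d8, d9, d11, d12, d13, d15} = {d1, d2, d3, d8, d11, d12, d13, d15}
… ∩ ⟦on d12⟧ = {d1, d2, d3, d8, d11, d12, d13, d15} ∩ {d3, d5, d6, d7, d8, d9, d10, d11, d14} = {d3, d8, d11}
So ⟦runner who d7 greeted on d12⟧ = {d3, d8, d11}.

{d3, d8, d11}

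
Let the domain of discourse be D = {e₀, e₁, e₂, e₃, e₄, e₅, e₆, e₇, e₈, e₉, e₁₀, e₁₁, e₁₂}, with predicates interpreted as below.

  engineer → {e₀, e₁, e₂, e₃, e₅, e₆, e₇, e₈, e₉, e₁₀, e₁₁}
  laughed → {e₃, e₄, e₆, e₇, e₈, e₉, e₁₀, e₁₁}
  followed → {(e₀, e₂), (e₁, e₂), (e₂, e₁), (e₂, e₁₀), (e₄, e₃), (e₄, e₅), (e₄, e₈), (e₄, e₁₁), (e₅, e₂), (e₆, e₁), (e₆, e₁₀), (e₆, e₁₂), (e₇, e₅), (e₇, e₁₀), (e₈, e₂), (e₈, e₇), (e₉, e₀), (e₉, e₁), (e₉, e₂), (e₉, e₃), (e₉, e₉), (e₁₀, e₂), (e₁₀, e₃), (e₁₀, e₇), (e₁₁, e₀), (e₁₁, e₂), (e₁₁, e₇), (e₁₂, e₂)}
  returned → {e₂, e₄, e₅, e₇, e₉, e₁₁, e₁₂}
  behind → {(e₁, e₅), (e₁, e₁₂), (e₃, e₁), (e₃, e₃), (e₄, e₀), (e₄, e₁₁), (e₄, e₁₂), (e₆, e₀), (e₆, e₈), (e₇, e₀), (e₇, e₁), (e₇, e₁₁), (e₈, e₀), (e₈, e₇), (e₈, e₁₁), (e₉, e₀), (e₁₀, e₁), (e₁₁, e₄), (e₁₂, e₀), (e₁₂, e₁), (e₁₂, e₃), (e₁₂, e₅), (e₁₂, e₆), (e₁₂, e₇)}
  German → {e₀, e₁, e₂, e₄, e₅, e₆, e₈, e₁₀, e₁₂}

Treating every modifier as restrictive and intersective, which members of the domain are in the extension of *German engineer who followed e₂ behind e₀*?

⟦who followed e₂⟧ = {x : ⟨x, e₂⟩ ∈ ⟦followed⟧} = {e₀, e₁, e₅, e₈, e₉, e₁₀, e₁₁, e₁₂}
⟦behind e₀⟧ = {x : ⟨x, e₀⟩ ∈ ⟦behind⟧} = {e₄, e₆, e₇, e₈, e₉, e₁₂}
⟦engineer⟧ = {e₀, e₁, e₂, e₃, e₅, e₆, e₇, e₈, e₉, e₁₀, e₁₁}
… ∩ ⟦who followed e₂⟧ = {e₀, e₁, e₂, e₃, e₅, e₆, e₇, e₈, e₉, e₁₀, e₁₁} ∩ {e₀, e₁, e₅, e₈, e₉, e₁₀, e₁₁, e₁₂} = {e₀, e₁, e₅, e₈, e₉, e₁₀, e₁₁}
… ∩ ⟦behind e₀⟧ = {e₀, e₁, e₅, e₈, e₉, e₁₀, e₁₁} ∩ {e₄, e₆, e₇, e₈, e₉, e₁₂} = {e₈, e₉}
… ∩ ⟦German⟧ = {e₈, e₉} ∩ {e₀, e₁, e₂, e₄, e₅, e₆, e₈, e₁₀, e₁₂} = {e₈}
So ⟦German engineer who followed e₂ behind e₀⟧ = {e₈}.

{e₈}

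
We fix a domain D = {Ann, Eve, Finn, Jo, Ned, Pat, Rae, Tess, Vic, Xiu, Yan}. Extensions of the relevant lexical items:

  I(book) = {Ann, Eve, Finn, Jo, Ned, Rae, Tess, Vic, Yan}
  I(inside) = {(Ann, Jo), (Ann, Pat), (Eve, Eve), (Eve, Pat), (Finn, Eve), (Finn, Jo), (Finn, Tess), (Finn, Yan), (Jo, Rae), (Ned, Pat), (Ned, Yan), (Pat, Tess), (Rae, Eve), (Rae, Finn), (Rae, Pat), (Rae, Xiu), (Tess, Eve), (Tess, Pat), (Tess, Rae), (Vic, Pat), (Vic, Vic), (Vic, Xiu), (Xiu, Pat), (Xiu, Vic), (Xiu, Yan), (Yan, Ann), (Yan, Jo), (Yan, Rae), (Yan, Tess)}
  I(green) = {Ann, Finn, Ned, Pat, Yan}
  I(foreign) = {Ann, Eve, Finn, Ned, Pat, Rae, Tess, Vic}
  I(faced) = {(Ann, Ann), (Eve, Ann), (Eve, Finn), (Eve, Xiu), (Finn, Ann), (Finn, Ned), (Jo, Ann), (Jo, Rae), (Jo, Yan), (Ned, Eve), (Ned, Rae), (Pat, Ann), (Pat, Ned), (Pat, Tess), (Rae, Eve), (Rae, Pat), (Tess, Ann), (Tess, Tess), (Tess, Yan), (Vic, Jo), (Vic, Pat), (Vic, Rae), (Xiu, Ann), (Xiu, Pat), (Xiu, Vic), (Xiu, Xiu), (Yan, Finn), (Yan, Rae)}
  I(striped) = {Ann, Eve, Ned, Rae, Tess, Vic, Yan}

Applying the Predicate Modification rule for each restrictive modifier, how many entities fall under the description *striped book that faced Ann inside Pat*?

3

⟦that faced Ann⟧ = {x : ⟨x, Ann⟩ ∈ ⟦faced⟧} = {Ann, Eve, Finn, Jo, Pat, Tess, Xiu}
⟦inside Pat⟧ = {x : ⟨x, Pat⟩ ∈ ⟦inside⟧} = {Ann, Eve, Ned, Rae, Tess, Vic, Xiu}
⟦book⟧ = {Ann, Eve, Finn, Jo, Ned, Rae, Tess, Vic, Yan}
… ∩ ⟦that faced Ann⟧ = {Ann, Eve, Finn, Jo, Ned, Rae, Tess, Vic, Yan} ∩ {Ann, Eve, Finn, Jo, Pat, Tess, Xiu} = {Ann, Eve, Finn, Jo, Tess}
… ∩ ⟦inside Pat⟧ = {Ann, Eve, Finn, Jo, Tess} ∩ {Ann, Eve, Ned, Rae, Tess, Vic, Xiu} = {Ann, Eve, Tess}
… ∩ ⟦striped⟧ = {Ann, Eve, Tess} ∩ {Ann, Eve, Ned, Rae, Tess, Vic, Yan} = {Ann, Eve, Tess}
⟦striped book that faced Ann inside Pat⟧ = {Ann, Eve, Tess}, so the cardinality is 3.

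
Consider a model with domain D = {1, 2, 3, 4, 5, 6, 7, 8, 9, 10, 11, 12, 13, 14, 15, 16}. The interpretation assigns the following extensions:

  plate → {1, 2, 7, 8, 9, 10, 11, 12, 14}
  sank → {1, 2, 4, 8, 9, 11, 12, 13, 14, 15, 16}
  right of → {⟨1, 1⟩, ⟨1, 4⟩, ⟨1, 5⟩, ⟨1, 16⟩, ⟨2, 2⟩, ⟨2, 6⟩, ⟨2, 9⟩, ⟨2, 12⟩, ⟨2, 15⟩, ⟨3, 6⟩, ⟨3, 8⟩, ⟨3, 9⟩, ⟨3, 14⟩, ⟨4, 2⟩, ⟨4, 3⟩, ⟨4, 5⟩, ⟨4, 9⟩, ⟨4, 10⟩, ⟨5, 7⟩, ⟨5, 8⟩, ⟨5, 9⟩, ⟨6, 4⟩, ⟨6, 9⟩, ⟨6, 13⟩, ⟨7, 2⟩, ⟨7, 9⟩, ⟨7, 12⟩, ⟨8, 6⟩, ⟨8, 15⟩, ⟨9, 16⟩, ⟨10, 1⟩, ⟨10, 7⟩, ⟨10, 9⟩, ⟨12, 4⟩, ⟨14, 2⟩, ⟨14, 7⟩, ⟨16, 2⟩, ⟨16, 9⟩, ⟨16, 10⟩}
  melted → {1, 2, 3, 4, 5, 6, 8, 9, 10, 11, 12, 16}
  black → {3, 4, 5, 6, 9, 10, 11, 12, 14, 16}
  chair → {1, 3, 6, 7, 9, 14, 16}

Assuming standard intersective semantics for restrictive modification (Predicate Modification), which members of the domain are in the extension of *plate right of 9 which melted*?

⟦right of 9⟧ = {x : ⟨x, 9⟩ ∈ ⟦right of⟧} = {2, 3, 4, 5, 6, 7, 10, 16}
⟦which melted⟧ = ⟦melted⟧ = {1, 2, 3, 4, 5, 6, 8, 9, 10, 11, 12, 16}
⟦plate⟧ = {1, 2, 7, 8, 9, 10, 11, 12, 14}
… ∩ ⟦right of 9⟧ = {1, 2, 7, 8, 9, 10, 11, 12, 14} ∩ {2, 3, 4, 5, 6, 7, 10, 16} = {2, 7, 10}
… ∩ ⟦which melted⟧ = {2, 7, 10} ∩ {1, 2, 3, 4, 5, 6, 8, 9, 10, 11, 12, 16} = {2, 10}
So ⟦plate right of 9 which melted⟧ = {2, 10}.

{2, 10}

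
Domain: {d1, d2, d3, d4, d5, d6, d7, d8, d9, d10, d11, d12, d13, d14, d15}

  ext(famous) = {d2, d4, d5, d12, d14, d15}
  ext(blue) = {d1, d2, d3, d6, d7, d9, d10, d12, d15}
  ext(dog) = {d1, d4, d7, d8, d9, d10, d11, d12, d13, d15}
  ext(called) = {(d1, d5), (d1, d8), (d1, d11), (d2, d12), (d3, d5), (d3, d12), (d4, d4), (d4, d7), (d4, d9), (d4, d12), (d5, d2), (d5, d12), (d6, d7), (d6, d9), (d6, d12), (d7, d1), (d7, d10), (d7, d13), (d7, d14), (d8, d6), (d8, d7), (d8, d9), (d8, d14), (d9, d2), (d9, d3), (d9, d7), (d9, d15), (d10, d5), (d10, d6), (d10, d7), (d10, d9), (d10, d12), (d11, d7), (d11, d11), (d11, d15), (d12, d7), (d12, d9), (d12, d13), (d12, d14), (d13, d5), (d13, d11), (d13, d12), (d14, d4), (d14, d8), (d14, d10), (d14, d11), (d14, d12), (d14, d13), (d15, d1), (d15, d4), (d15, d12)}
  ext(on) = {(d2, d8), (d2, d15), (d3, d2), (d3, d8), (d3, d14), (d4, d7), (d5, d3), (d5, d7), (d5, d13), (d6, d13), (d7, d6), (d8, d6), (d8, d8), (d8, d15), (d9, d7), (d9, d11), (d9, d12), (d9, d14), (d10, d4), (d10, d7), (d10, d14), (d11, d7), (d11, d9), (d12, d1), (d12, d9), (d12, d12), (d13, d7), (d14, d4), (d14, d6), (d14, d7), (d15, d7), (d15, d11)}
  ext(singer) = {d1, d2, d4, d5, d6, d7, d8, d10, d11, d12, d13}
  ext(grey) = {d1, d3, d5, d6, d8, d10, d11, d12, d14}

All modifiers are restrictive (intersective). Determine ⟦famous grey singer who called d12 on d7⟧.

⟦who called d12⟧ = {x : ⟨x, d12⟩ ∈ ⟦called⟧} = {d2, d3, d4, d5, d6, d10, d13, d14, d15}
⟦on d7⟧ = {x : ⟨x, d7⟩ ∈ ⟦on⟧} = {d4, d5, d9, d10, d11, d13, d14, d15}
⟦singer⟧ = {d1, d2, d4, d5, d6, d7, d8, d10, d11, d12, d13}
… ∩ ⟦who called d12⟧ = {d1, d2, d4, d5, d6, d7, d8, d10, d11, d12, d13} ∩ {d2, d3, d4, d5, d6, d10, d13, d14, d15} = {d2, d4, d5, d6, d10, d13}
… ∩ ⟦on d7⟧ = {d2, d4, d5, d6, d10, d13} ∩ {d4, d5, d9, d10, d11, d13, d14, d15} = {d4, d5, d10, d13}
… ∩ ⟦famous⟧ = {d4, d5, d10, d13} ∩ {d2, d4, d5, d12, d14, d15} = {d4, d5}
… ∩ ⟦grey⟧ = {d4, d5} ∩ {d1, d3, d5, d6, d8, d10, d11, d12, d14} = {d5}
So ⟦famous grey singer who called d12 on d7⟧ = {d5}.

{d5}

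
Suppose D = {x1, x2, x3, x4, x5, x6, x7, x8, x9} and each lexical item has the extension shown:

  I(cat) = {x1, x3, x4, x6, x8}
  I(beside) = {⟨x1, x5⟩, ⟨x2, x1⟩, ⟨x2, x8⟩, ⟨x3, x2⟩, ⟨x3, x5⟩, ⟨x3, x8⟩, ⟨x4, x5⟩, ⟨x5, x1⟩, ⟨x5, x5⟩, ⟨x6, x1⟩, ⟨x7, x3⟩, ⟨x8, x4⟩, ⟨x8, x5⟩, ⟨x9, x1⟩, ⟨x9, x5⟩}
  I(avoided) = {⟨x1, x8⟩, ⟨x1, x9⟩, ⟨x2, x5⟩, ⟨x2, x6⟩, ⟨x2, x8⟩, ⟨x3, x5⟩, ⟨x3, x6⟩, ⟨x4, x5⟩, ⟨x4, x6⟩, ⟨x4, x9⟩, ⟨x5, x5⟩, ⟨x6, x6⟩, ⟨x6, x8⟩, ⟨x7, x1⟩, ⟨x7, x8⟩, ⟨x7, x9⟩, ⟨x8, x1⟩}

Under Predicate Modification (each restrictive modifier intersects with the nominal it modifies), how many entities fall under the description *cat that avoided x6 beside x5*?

⟦that avoided x6⟧ = {x : ⟨x, x6⟩ ∈ ⟦avoided⟧} = {x2, x3, x4, x6}
⟦beside x5⟧ = {x : ⟨x, x5⟩ ∈ ⟦beside⟧} = {x1, x3, x4, x5, x8, x9}
⟦cat⟧ = {x1, x3, x4, x6, x8}
… ∩ ⟦that avoided x6⟧ = {x1, x3, x4, x6, x8} ∩ {x2, x3, x4, x6} = {x3, x4, x6}
… ∩ ⟦beside x5⟧ = {x3, x4, x6} ∩ {x1, x3, x4, x5, x8, x9} = {x3, x4}
⟦cat that avoided x6 beside x5⟧ = {x3, x4}, so the cardinality is 2.

2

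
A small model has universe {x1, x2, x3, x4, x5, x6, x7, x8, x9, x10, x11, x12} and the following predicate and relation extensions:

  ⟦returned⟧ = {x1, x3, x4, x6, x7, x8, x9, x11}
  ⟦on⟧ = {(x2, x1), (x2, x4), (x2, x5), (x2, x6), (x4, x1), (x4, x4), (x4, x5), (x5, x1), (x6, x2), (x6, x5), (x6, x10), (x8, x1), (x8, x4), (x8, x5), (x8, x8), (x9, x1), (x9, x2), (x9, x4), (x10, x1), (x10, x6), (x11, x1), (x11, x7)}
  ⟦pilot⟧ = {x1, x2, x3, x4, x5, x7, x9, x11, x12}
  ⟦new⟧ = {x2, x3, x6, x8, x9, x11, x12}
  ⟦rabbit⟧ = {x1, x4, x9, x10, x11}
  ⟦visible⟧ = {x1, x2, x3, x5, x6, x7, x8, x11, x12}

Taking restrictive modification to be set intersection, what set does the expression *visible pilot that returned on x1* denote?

⟦that returned⟧ = ⟦returned⟧ = {x1, x3, x4, x6, x7, x8, x9, x11}
⟦on x1⟧ = {x : ⟨x, x1⟩ ∈ ⟦on⟧} = {x2, x4, x5, x8, x9, x10, x11}
⟦pilot⟧ = {x1, x2, x3, x4, x5, x7, x9, x11, x12}
… ∩ ⟦that returned⟧ = {x1, x2, x3, x4, x5, x7, x9, x11, x12} ∩ {x1, x3, x4, x6, x7, x8, x9, x11} = {x1, x3, x4, x7, x9, x11}
… ∩ ⟦on x1⟧ = {x1, x3, x4, x7, x9, x11} ∩ {x2, x4, x5, x8, x9, x10, x11} = {x4, x9, x11}
… ∩ ⟦visible⟧ = {x4, x9, x11} ∩ {x1, x2, x3, x5, x6, x7, x8, x11, x12} = {x11}
So ⟦visible pilot that returned on x1⟧ = {x11}.

{x11}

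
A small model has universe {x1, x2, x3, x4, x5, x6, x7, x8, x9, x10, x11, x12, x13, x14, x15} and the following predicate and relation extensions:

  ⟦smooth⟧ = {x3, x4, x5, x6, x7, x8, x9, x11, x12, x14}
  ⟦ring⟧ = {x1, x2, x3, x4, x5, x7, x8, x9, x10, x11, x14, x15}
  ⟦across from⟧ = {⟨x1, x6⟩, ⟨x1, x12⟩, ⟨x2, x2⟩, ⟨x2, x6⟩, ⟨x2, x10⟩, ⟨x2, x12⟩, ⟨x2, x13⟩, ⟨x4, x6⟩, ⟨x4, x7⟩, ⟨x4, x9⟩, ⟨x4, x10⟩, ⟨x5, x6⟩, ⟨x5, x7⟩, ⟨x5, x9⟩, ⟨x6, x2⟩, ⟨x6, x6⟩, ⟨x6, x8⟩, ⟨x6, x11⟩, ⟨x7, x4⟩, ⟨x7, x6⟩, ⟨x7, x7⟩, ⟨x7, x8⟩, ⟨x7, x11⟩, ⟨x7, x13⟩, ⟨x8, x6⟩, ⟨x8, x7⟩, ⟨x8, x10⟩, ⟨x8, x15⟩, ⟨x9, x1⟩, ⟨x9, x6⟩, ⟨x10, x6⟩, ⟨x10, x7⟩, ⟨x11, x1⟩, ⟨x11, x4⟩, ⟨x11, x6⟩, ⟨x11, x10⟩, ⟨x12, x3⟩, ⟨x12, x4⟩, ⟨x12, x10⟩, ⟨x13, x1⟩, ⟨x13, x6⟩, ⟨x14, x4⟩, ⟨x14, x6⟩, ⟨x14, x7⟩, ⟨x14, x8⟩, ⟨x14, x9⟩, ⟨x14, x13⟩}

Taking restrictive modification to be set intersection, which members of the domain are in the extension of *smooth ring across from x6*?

{x4, x5, x7, x8, x9, x11, x14}

⟦across from x6⟧ = {x : ⟨x, x6⟩ ∈ ⟦across from⟧} = {x1, x2, x4, x5, x6, x7, x8, x9, x10, x11, x13, x14}
⟦ring⟧ = {x1, x2, x3, x4, x5, x7, x8, x9, x10, x11, x14, x15}
… ∩ ⟦across from x6⟧ = {x1, x2, x3, x4, x5, x7, x8, x9, x10, x11, x14, x15} ∩ {x1, x2, x4, x5, x6, x7, x8, x9, x10, x11, x13, x14} = {x1, x2, x4, x5, x7, x8, x9, x10, x11, x14}
… ∩ ⟦smooth⟧ = {x1, x2, x4, x5, x7, x8, x9, x10, x11, x14} ∩ {x3, x4, x5, x6, x7, x8, x9, x11, x12, x14} = {x4, x5, x7, x8, x9, x11, x14}
So ⟦smooth ring across from x6⟧ = {x4, x5, x7, x8, x9, x11, x14}.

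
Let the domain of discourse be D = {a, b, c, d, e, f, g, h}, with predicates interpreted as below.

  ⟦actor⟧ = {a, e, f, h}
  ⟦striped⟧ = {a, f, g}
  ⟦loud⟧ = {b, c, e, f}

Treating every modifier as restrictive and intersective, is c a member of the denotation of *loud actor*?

⟦actor⟧ = {a, e, f, h}
… ∩ ⟦loud⟧ = {a, e, f, h} ∩ {b, c, e, f} = {e, f}
⟦loud actor⟧ = {e, f}; c ∉ this set.

no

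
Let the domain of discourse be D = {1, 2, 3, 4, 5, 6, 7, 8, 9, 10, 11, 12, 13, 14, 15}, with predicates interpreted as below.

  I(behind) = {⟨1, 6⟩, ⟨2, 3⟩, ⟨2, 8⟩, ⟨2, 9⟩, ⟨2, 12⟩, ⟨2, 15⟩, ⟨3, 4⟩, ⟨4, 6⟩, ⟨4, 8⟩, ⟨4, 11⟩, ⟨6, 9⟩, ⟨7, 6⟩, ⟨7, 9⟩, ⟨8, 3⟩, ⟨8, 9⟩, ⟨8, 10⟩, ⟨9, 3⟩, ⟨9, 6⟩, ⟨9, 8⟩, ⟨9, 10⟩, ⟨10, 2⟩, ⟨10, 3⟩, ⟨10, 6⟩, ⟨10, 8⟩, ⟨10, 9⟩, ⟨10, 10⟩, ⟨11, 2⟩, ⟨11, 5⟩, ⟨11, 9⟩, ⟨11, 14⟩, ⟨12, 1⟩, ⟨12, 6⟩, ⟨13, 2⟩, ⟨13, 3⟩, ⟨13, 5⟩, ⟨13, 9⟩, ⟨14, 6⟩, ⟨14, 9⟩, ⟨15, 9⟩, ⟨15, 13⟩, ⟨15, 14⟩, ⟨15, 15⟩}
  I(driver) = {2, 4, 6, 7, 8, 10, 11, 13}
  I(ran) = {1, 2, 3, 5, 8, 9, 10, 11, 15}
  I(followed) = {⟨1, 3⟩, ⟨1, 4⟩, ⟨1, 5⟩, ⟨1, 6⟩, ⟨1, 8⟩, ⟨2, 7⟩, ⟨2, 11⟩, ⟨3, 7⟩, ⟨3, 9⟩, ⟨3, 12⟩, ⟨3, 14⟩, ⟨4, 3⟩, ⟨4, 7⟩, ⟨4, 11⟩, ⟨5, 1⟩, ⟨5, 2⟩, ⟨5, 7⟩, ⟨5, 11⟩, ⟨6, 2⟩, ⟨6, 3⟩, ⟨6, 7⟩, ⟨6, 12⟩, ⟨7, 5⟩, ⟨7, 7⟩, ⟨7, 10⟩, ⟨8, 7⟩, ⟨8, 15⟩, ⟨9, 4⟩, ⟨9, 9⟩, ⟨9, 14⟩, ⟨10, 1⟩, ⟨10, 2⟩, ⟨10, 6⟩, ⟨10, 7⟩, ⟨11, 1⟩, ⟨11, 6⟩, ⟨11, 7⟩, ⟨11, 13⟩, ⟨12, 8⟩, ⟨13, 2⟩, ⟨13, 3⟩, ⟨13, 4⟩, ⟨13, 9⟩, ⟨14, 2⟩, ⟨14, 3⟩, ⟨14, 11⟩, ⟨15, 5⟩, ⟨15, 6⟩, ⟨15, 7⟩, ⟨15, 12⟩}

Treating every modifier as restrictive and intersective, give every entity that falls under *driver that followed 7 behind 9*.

{2, 6, 7, 8, 10, 11}

⟦that followed 7⟧ = {x : ⟨x, 7⟩ ∈ ⟦followed⟧} = {2, 3, 4, 5, 6, 7, 8, 10, 11, 15}
⟦behind 9⟧ = {x : ⟨x, 9⟩ ∈ ⟦behind⟧} = {2, 6, 7, 8, 10, 11, 13, 14, 15}
⟦driver⟧ = {2, 4, 6, 7, 8, 10, 11, 13}
… ∩ ⟦that followed 7⟧ = {2, 4, 6, 7, 8, 10, 11, 13} ∩ {2, 3, 4, 5, 6, 7, 8, 10, 11, 15} = {2, 4, 6, 7, 8, 10, 11}
… ∩ ⟦behind 9⟧ = {2, 4, 6, 7, 8, 10, 11} ∩ {2, 6, 7, 8, 10, 11, 13, 14, 15} = {2, 6, 7, 8, 10, 11}
So ⟦driver that followed 7 behind 9⟧ = {2, 6, 7, 8, 10, 11}.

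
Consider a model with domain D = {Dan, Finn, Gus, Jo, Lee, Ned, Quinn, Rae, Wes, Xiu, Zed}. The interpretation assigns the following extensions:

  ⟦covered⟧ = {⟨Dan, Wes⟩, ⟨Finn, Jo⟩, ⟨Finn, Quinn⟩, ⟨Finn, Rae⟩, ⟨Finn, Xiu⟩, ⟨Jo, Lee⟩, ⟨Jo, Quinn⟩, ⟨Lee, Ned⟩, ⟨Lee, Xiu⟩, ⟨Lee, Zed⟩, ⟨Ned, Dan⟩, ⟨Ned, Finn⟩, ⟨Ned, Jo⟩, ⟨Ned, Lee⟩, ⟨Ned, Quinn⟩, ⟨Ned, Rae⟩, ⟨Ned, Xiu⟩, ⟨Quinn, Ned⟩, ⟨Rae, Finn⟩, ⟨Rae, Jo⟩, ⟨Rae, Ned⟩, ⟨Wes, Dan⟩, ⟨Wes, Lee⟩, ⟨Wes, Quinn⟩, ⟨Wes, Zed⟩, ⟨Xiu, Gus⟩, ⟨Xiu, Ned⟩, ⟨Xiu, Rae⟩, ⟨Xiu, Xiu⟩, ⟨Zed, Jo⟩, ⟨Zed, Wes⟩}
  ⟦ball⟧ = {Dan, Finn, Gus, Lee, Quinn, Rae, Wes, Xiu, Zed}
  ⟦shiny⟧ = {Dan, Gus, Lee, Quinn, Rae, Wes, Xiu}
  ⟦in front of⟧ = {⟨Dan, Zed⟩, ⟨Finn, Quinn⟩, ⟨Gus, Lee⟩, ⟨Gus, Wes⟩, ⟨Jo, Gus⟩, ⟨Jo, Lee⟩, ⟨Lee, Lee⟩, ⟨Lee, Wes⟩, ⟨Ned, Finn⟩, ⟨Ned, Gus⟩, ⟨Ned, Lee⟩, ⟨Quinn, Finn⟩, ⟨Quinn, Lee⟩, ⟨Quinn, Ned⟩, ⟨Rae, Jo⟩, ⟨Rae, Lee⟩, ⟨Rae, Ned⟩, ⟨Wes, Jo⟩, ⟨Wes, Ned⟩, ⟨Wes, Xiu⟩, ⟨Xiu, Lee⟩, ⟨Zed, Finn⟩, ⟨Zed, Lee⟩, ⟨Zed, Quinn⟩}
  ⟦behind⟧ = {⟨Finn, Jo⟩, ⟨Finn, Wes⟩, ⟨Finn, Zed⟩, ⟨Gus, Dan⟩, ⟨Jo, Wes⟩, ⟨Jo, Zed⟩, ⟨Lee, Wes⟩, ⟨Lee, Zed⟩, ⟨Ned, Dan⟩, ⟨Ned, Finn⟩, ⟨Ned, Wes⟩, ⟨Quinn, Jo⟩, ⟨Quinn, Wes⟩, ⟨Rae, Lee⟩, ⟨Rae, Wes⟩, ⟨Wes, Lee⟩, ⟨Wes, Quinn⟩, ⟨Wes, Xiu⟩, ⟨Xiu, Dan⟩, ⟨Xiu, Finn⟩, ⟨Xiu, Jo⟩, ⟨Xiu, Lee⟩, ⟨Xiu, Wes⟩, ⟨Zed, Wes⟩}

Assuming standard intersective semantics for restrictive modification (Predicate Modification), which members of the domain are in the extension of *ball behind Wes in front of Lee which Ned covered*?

{Lee, Quinn, Rae, Xiu}

⟦behind Wes⟧ = {x : ⟨x, Wes⟩ ∈ ⟦behind⟧} = {Finn, Jo, Lee, Ned, Quinn, Rae, Xiu, Zed}
⟦in front of Lee⟧ = {x : ⟨x, Lee⟩ ∈ ⟦in front of⟧} = {Gus, Jo, Lee, Ned, Quinn, Rae, Xiu, Zed}
⟦which Ned covered⟧ = {x : ⟨Ned, x⟩ ∈ ⟦covered⟧} = {Dan, Finn, Jo, Lee, Quinn, Rae, Xiu}
⟦ball⟧ = {Dan, Finn, Gus, Lee, Quinn, Rae, Wes, Xiu, Zed}
… ∩ ⟦behind Wes⟧ = {Dan, Finn, Gus, Lee, Quinn, Rae, Wes, Xiu, Zed} ∩ {Finn, Jo, Lee, Ned, Quinn, Rae, Xiu, Zed} = {Finn, Lee, Quinn, Rae, Xiu, Zed}
… ∩ ⟦in front of Lee⟧ = {Finn, Lee, Quinn, Rae, Xiu, Zed} ∩ {Gus, Jo, Lee, Ned, Quinn, Rae, Xiu, Zed} = {Lee, Quinn, Rae, Xiu, Zed}
… ∩ ⟦which Ned covered⟧ = {Lee, Quinn, Rae, Xiu, Zed} ∩ {Dan, Finn, Jo, Lee, Quinn, Rae, Xiu} = {Lee, Quinn, Rae, Xiu}
So ⟦ball behind Wes in front of Lee which Ned covered⟧ = {Lee, Quinn, Rae, Xiu}.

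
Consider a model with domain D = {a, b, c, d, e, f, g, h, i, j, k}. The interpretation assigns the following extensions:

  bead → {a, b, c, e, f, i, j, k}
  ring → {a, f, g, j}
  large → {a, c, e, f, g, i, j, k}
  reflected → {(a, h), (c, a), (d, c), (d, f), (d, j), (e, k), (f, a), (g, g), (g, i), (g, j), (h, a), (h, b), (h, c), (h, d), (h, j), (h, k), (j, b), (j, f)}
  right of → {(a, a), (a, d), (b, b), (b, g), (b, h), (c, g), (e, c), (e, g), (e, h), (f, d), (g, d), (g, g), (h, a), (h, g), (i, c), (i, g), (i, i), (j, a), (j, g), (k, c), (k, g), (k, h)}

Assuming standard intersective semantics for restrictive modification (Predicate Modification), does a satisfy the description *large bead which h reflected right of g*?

no

⟦which h reflected⟧ = {x : ⟨h, x⟩ ∈ ⟦reflected⟧} = {a, b, c, d, j, k}
⟦right of g⟧ = {x : ⟨x, g⟩ ∈ ⟦right of⟧} = {b, c, e, g, h, i, j, k}
⟦bead⟧ = {a, b, c, e, f, i, j, k}
… ∩ ⟦which h reflected⟧ = {a, b, c, e, f, i, j, k} ∩ {a, b, c, d, j, k} = {a, b, c, j, k}
… ∩ ⟦right of g⟧ = {a, b, c, j, k} ∩ {b, c, e, g, h, i, j, k} = {b, c, j, k}
… ∩ ⟦large⟧ = {b, c, j, k} ∩ {a, c, e, f, g, i, j, k} = {c, j, k}
⟦large bead which h reflected right of g⟧ = {c, j, k}; a ∉ this set.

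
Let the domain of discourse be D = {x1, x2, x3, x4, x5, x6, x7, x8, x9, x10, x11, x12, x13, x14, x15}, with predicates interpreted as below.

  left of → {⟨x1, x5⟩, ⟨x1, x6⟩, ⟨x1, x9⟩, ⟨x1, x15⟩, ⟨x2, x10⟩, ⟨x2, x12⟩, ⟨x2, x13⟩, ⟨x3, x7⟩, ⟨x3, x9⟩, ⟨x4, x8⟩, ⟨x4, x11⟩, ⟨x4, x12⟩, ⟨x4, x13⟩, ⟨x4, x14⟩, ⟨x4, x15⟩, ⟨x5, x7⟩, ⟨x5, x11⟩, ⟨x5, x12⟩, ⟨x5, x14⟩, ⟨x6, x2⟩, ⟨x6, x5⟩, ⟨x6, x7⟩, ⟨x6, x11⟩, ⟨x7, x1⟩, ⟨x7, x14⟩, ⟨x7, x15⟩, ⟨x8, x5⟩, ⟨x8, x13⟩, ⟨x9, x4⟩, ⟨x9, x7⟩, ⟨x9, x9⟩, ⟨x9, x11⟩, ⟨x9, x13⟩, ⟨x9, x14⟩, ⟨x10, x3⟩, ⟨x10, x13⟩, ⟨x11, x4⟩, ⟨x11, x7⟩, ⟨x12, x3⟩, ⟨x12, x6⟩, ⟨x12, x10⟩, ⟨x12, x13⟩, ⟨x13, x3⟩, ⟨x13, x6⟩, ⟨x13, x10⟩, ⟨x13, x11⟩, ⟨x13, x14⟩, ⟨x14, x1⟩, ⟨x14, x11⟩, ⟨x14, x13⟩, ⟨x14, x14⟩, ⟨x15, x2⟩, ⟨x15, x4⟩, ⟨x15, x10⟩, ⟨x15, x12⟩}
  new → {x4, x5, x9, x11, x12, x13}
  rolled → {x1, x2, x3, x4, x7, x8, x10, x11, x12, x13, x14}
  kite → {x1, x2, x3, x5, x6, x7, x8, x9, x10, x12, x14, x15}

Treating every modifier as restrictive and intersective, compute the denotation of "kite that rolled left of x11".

⟦that rolled⟧ = ⟦rolled⟧ = {x1, x2, x3, x4, x7, x8, x10, x11, x12, x13, x14}
⟦left of x11⟧ = {x : ⟨x, x11⟩ ∈ ⟦left of⟧} = {x4, x5, x6, x9, x13, x14}
⟦kite⟧ = {x1, x2, x3, x5, x6, x7, x8, x9, x10, x12, x14, x15}
… ∩ ⟦that rolled⟧ = {x1, x2, x3, x5, x6, x7, x8, x9, x10, x12, x14, x15} ∩ {x1, x2, x3, x4, x7, x8, x10, x11, x12, x13, x14} = {x1, x2, x3, x7, x8, x10, x12, x14}
… ∩ ⟦left of x11⟧ = {x1, x2, x3, x7, x8, x10, x12, x14} ∩ {x4, x5, x6, x9, x13, x14} = {x14}
So ⟦kite that rolled left of x11⟧ = {x14}.

{x14}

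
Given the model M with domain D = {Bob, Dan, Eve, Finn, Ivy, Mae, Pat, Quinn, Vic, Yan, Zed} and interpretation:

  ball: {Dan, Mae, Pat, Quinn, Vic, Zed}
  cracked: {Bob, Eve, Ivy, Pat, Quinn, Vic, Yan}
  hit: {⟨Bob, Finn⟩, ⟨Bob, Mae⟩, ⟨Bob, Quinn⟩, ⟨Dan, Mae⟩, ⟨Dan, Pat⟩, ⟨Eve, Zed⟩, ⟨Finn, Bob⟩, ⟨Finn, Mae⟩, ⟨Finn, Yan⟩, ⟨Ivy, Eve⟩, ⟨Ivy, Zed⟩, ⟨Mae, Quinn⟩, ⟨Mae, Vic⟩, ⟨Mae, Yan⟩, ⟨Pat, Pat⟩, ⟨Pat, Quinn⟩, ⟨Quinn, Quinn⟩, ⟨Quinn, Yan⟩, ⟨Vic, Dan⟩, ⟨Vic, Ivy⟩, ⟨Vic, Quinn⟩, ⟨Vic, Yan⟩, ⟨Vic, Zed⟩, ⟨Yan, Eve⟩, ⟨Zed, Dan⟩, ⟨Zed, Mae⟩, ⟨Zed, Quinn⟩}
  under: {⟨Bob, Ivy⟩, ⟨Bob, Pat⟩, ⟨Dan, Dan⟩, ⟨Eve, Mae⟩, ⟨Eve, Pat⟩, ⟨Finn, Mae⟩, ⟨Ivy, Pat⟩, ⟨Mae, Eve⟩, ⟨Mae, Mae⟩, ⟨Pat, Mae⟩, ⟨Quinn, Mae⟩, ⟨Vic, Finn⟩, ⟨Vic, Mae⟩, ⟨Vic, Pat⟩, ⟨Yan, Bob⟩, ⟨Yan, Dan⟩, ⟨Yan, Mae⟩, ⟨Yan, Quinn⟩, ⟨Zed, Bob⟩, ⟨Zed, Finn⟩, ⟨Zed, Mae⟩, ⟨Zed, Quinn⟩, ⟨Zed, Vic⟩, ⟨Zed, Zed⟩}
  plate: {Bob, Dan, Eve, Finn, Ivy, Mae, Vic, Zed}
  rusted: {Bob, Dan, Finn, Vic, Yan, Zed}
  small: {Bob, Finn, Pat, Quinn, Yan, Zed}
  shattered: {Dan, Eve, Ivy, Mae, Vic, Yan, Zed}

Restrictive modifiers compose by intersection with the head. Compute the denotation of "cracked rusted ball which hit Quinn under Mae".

{Vic}

⟦which hit Quinn⟧ = {x : ⟨x, Quinn⟩ ∈ ⟦hit⟧} = {Bob, Mae, Pat, Quinn, Vic, Zed}
⟦under Mae⟧ = {x : ⟨x, Mae⟩ ∈ ⟦under⟧} = {Eve, Finn, Mae, Pat, Quinn, Vic, Yan, Zed}
⟦ball⟧ = {Dan, Mae, Pat, Quinn, Vic, Zed}
… ∩ ⟦which hit Quinn⟧ = {Dan, Mae, Pat, Quinn, Vic, Zed} ∩ {Bob, Mae, Pat, Quinn, Vic, Zed} = {Mae, Pat, Quinn, Vic, Zed}
… ∩ ⟦under Mae⟧ = {Mae, Pat, Quinn, Vic, Zed} ∩ {Eve, Finn, Mae, Pat, Quinn, Vic, Yan, Zed} = {Mae, Pat, Quinn, Vic, Zed}
… ∩ ⟦cracked⟧ = {Mae, Pat, Quinn, Vic, Zed} ∩ {Bob, Eve, Ivy, Pat, Quinn, Vic, Yan} = {Pat, Quinn, Vic}
… ∩ ⟦rusted⟧ = {Pat, Quinn, Vic} ∩ {Bob, Dan, Finn, Vic, Yan, Zed} = {Vic}
So ⟦cracked rusted ball which hit Quinn under Mae⟧ = {Vic}.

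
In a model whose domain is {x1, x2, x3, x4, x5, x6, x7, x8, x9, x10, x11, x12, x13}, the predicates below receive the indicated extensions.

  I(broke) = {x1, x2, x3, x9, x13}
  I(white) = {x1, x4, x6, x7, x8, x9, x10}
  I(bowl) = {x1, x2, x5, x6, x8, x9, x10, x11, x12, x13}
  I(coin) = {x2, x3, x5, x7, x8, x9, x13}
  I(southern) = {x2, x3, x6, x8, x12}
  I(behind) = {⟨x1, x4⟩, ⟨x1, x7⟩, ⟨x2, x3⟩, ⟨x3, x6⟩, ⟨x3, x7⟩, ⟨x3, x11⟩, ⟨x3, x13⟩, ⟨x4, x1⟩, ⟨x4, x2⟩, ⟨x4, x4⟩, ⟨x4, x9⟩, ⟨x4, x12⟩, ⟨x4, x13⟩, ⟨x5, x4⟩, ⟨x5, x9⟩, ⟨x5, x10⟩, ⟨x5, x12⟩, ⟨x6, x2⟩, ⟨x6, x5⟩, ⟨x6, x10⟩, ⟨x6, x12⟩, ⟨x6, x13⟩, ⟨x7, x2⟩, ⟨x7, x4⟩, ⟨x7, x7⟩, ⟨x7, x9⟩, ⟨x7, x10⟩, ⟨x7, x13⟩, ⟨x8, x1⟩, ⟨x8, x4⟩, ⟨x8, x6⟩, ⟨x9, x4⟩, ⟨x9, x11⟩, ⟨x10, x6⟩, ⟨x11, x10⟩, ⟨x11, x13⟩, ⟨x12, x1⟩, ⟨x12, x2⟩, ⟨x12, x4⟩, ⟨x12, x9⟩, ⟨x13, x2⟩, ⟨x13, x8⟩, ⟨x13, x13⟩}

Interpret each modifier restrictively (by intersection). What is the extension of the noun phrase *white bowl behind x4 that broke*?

⟦behind x4⟧ = {x : ⟨x, x4⟩ ∈ ⟦behind⟧} = {x1, x4, x5, x7, x8, x9, x12}
⟦that broke⟧ = ⟦broke⟧ = {x1, x2, x3, x9, x13}
⟦bowl⟧ = {x1, x2, x5, x6, x8, x9, x10, x11, x12, x13}
… ∩ ⟦behind x4⟧ = {x1, x2, x5, x6, x8, x9, x10, x11, x12, x13} ∩ {x1, x4, x5, x7, x8, x9, x12} = {x1, x5, x8, x9, x12}
… ∩ ⟦that broke⟧ = {x1, x5, x8, x9, x12} ∩ {x1, x2, x3, x9, x13} = {x1, x9}
… ∩ ⟦white⟧ = {x1, x9} ∩ {x1, x4, x6, x7, x8, x9, x10} = {x1, x9}
So ⟦white bowl behind x4 that broke⟧ = {x1, x9}.

{x1, x9}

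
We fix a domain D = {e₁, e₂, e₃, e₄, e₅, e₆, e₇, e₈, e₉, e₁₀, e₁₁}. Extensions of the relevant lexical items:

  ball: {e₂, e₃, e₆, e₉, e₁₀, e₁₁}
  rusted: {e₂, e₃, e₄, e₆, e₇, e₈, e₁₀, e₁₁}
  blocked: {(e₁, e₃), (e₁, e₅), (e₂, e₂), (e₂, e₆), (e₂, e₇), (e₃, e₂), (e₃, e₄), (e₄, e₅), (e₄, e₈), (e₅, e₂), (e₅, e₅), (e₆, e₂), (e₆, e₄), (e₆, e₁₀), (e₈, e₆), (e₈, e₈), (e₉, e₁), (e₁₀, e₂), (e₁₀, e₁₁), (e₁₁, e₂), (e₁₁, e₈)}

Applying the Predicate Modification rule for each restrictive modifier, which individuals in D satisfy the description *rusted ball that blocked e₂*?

⟦that blocked e₂⟧ = {x : ⟨x, e₂⟩ ∈ ⟦blocked⟧} = {e₂, e₃, e₅, e₆, e₁₀, e₁₁}
⟦ball⟧ = {e₂, e₃, e₆, e₉, e₁₀, e₁₁}
… ∩ ⟦that blocked e₂⟧ = {e₂, e₃, e₆, e₉, e₁₀, e₁₁} ∩ {e₂, e₃, e₅, e₆, e₁₀, e₁₁} = {e₂, e₃, e₆, e₁₀, e₁₁}
… ∩ ⟦rusted⟧ = {e₂, e₃, e₆, e₁₀, e₁₁} ∩ {e₂, e₃, e₄, e₆, e₇, e₈, e₁₀, e₁₁} = {e₂, e₃, e₆, e₁₀, e₁₁}
So ⟦rusted ball that blocked e₂⟧ = {e₂, e₃, e₆, e₁₀, e₁₁}.

{e₂, e₃, e₆, e₁₀, e₁₁}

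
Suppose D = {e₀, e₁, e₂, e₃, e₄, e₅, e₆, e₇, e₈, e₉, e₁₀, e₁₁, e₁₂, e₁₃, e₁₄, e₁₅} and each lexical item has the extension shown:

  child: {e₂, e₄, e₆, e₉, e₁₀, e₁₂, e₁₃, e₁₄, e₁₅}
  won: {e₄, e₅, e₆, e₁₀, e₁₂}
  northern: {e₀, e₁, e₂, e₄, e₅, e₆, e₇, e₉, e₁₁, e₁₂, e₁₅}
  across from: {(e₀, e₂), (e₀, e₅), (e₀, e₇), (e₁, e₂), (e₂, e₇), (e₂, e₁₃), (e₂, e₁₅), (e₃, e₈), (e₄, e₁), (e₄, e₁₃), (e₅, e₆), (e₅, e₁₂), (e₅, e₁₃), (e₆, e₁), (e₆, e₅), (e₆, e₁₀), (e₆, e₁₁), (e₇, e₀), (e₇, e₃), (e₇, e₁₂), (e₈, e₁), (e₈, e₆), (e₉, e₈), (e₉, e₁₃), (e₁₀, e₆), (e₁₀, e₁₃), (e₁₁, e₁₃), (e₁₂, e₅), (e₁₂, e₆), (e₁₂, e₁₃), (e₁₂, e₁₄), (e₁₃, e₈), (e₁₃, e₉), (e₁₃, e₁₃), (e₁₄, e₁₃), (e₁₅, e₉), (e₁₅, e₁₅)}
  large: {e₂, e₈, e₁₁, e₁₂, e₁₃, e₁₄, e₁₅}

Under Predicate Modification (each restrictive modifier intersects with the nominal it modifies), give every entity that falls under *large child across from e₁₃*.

⟦across from e₁₃⟧ = {x : ⟨x, e₁₃⟩ ∈ ⟦across from⟧} = {e₂, e₄, e₅, e₉, e₁₀, e₁₁, e₁₂, e₁₃, e₁₄}
⟦child⟧ = {e₂, e₄, e₆, e₉, e₁₀, e₁₂, e₁₃, e₁₄, e₁₅}
… ∩ ⟦across from e₁₃⟧ = {e₂, e₄, e₆, e₉, e₁₀, e₁₂, e₁₃, e₁₄, e₁₅} ∩ {e₂, e₄, e₅, e₉, e₁₀, e₁₁, e₁₂, e₁₃, e₁₄} = {e₂, e₄, e₉, e₁₀, e₁₂, e₁₃, e₁₄}
… ∩ ⟦large⟧ = {e₂, e₄, e₉, e₁₀, e₁₂, e₁₃, e₁₄} ∩ {e₂, e₈, e₁₁, e₁₂, e₁₃, e₁₄, e₁₅} = {e₂, e₁₂, e₁₃, e₁₄}
So ⟦large child across from e₁₃⟧ = {e₂, e₁₂, e₁₃, e₁₄}.

{e₂, e₁₂, e₁₃, e₁₄}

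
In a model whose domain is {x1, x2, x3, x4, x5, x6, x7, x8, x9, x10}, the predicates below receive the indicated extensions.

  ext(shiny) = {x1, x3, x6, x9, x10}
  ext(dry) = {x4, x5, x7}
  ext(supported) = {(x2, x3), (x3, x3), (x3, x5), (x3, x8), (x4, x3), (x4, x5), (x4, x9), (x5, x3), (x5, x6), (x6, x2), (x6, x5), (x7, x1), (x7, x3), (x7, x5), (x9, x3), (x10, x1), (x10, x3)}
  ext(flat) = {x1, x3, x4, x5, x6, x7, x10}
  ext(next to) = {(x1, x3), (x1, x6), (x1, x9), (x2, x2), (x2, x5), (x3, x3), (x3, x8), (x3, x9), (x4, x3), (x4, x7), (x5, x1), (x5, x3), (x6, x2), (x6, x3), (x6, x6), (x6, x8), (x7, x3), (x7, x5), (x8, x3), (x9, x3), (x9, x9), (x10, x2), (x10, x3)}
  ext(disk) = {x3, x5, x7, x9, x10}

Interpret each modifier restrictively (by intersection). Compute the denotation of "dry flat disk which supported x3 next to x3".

⟦which supported x3⟧ = {x : ⟨x, x3⟩ ∈ ⟦supported⟧} = {x2, x3, x4, x5, x7, x9, x10}
⟦next to x3⟧ = {x : ⟨x, x3⟩ ∈ ⟦next to⟧} = {x1, x3, x4, x5, x6, x7, x8, x9, x10}
⟦disk⟧ = {x3, x5, x7, x9, x10}
… ∩ ⟦which supported x3⟧ = {x3, x5, x7, x9, x10} ∩ {x2, x3, x4, x5, x7, x9, x10} = {x3, x5, x7, x9, x10}
… ∩ ⟦next to x3⟧ = {x3, x5, x7, x9, x10} ∩ {x1, x3, x4, x5, x6, x7, x8, x9, x10} = {x3, x5, x7, x9, x10}
… ∩ ⟦dry⟧ = {x3, x5, x7, x9, x10} ∩ {x4, x5, x7} = {x5, x7}
… ∩ ⟦flat⟧ = {x5, x7} ∩ {x1, x3, x4, x5, x6, x7, x10} = {x5, x7}
So ⟦dry flat disk which supported x3 next to x3⟧ = {x5, x7}.

{x5, x7}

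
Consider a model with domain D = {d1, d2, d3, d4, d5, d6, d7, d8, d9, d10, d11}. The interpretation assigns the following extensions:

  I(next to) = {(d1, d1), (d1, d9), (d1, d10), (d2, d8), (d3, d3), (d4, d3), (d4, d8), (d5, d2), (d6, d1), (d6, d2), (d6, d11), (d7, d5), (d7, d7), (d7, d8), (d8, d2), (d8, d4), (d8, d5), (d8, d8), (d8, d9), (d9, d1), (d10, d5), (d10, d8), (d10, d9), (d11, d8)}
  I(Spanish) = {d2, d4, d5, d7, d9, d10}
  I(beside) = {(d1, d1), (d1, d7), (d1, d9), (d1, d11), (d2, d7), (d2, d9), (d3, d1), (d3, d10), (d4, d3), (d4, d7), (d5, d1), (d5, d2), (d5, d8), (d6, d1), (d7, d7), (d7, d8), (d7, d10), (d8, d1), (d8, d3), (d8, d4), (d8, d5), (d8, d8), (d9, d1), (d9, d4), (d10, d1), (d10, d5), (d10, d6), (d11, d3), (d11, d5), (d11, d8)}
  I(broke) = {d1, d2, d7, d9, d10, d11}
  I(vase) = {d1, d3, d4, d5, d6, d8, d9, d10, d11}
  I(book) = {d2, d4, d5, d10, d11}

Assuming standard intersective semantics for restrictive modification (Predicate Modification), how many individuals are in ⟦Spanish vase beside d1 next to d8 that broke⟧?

⟦beside d1⟧ = {x : ⟨x, d1⟩ ∈ ⟦beside⟧} = {d1, d3, d5, d6, d8, d9, d10}
⟦next to d8⟧ = {x : ⟨x, d8⟩ ∈ ⟦next to⟧} = {d2, d4, d7, d8, d10, d11}
⟦that broke⟧ = ⟦broke⟧ = {d1, d2, d7, d9, d10, d11}
⟦vase⟧ = {d1, d3, d4, d5, d6, d8, d9, d10, d11}
… ∩ ⟦beside d1⟧ = {d1, d3, d4, d5, d6, d8, d9, d10, d11} ∩ {d1, d3, d5, d6, d8, d9, d10} = {d1, d3, d5, d6, d8, d9, d10}
… ∩ ⟦next to d8⟧ = {d1, d3, d5, d6, d8, d9, d10} ∩ {d2, d4, d7, d8, d10, d11} = {d8, d10}
… ∩ ⟦that broke⟧ = {d8, d10} ∩ {d1, d2, d7, d9, d10, d11} = {d10}
… ∩ ⟦Spanish⟧ = {d10} ∩ {d2, d4, d5, d7, d9, d10} = {d10}
⟦Spanish vase beside d1 next to d8 that broke⟧ = {d10}, so the cardinality is 1.

1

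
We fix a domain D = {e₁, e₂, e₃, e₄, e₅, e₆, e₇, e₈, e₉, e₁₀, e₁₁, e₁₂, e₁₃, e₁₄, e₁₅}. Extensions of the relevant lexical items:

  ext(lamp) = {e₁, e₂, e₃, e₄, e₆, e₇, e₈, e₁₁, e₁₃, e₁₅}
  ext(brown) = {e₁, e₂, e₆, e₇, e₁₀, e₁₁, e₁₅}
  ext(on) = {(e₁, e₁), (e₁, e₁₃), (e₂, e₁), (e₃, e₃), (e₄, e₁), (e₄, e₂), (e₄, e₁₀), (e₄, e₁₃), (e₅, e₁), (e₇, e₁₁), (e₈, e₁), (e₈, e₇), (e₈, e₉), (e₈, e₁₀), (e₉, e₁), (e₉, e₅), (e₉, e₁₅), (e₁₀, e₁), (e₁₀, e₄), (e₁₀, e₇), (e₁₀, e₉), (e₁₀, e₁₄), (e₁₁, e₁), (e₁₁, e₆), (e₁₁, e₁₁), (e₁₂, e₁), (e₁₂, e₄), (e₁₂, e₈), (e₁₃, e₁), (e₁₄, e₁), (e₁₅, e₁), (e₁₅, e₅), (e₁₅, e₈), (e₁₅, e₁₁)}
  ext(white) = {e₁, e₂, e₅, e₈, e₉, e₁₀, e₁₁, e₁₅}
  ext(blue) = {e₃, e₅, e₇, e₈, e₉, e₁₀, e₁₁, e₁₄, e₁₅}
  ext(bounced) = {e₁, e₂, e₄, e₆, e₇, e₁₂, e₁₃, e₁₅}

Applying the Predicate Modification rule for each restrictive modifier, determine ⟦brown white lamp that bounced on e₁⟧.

⟦that bounced⟧ = ⟦bounced⟧ = {e₁, e₂, e₄, e₆, e₇, e₁₂, e₁₃, e₁₅}
⟦on e₁⟧ = {x : ⟨x, e₁⟩ ∈ ⟦on⟧} = {e₁, e₂, e₄, e₅, e₈, e₉, e₁₀, e₁₁, e₁₂, e₁₃, e₁₄, e₁₅}
⟦lamp⟧ = {e₁, e₂, e₃, e₄, e₆, e₇, e₈, e₁₁, e₁₃, e₁₅}
… ∩ ⟦that bounced⟧ = {e₁, e₂, e₃, e₄, e₆, e₇, e₈, e₁₁, e₁₃, e₁₅} ∩ {e₁, e₂, e₄, e₆, e₇, e₁₂, e₁₃, e₁₅} = {e₁, e₂, e₄, e₆, e₇, e₁₃, e₁₅}
… ∩ ⟦on e₁⟧ = {e₁, e₂, e₄, e₆, e₇, e₁₃, e₁₅} ∩ {e₁, e₂, e₄, e₅, e₈, e₉, e₁₀, e₁₁, e₁₂, e₁₃, e₁₄, e₁₅} = {e₁, e₂, e₄, e₁₃, e₁₅}
… ∩ ⟦brown⟧ = {e₁, e₂, e₄, e₁₃, e₁₅} ∩ {e₁, e₂, e₆, e₇, e₁₀, e₁₁, e₁₅} = {e₁, e₂, e₁₅}
… ∩ ⟦white⟧ = {e₁, e₂, e₁₅} ∩ {e₁, e₂, e₅, e₈, e₉, e₁₀, e₁₁, e₁₅} = {e₁, e₂, e₁₅}
So ⟦brown white lamp that bounced on e₁⟧ = {e₁, e₂, e₁₅}.

{e₁, e₂, e₁₅}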